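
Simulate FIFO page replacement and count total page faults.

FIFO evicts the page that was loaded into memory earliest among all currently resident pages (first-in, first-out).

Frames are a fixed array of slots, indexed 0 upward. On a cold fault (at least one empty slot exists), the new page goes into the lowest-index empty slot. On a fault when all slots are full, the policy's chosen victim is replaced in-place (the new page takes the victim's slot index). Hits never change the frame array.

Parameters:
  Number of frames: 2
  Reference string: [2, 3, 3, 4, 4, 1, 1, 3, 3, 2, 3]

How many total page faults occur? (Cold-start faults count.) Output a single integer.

Step 0: ref 2 → FAULT, frames=[2,-]
Step 1: ref 3 → FAULT, frames=[2,3]
Step 2: ref 3 → HIT, frames=[2,3]
Step 3: ref 4 → FAULT (evict 2), frames=[4,3]
Step 4: ref 4 → HIT, frames=[4,3]
Step 5: ref 1 → FAULT (evict 3), frames=[4,1]
Step 6: ref 1 → HIT, frames=[4,1]
Step 7: ref 3 → FAULT (evict 4), frames=[3,1]
Step 8: ref 3 → HIT, frames=[3,1]
Step 9: ref 2 → FAULT (evict 1), frames=[3,2]
Step 10: ref 3 → HIT, frames=[3,2]
Total faults: 6

Answer: 6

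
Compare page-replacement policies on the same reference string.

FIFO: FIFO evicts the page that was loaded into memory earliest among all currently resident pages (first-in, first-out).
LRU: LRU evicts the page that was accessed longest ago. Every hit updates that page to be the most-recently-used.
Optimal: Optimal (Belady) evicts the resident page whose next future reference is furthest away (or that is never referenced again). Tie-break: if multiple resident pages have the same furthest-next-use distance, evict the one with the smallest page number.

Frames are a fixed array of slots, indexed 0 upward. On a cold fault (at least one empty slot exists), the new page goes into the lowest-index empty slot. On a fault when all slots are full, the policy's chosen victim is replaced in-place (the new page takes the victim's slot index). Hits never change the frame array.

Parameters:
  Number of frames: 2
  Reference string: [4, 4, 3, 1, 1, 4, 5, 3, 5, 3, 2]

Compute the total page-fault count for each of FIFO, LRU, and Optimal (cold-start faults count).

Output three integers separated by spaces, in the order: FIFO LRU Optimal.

Answer: 7 7 6

Derivation:
--- FIFO ---
  step 0: ref 4 -> FAULT, frames=[4,-] (faults so far: 1)
  step 1: ref 4 -> HIT, frames=[4,-] (faults so far: 1)
  step 2: ref 3 -> FAULT, frames=[4,3] (faults so far: 2)
  step 3: ref 1 -> FAULT, evict 4, frames=[1,3] (faults so far: 3)
  step 4: ref 1 -> HIT, frames=[1,3] (faults so far: 3)
  step 5: ref 4 -> FAULT, evict 3, frames=[1,4] (faults so far: 4)
  step 6: ref 5 -> FAULT, evict 1, frames=[5,4] (faults so far: 5)
  step 7: ref 3 -> FAULT, evict 4, frames=[5,3] (faults so far: 6)
  step 8: ref 5 -> HIT, frames=[5,3] (faults so far: 6)
  step 9: ref 3 -> HIT, frames=[5,3] (faults so far: 6)
  step 10: ref 2 -> FAULT, evict 5, frames=[2,3] (faults so far: 7)
  FIFO total faults: 7
--- LRU ---
  step 0: ref 4 -> FAULT, frames=[4,-] (faults so far: 1)
  step 1: ref 4 -> HIT, frames=[4,-] (faults so far: 1)
  step 2: ref 3 -> FAULT, frames=[4,3] (faults so far: 2)
  step 3: ref 1 -> FAULT, evict 4, frames=[1,3] (faults so far: 3)
  step 4: ref 1 -> HIT, frames=[1,3] (faults so far: 3)
  step 5: ref 4 -> FAULT, evict 3, frames=[1,4] (faults so far: 4)
  step 6: ref 5 -> FAULT, evict 1, frames=[5,4] (faults so far: 5)
  step 7: ref 3 -> FAULT, evict 4, frames=[5,3] (faults so far: 6)
  step 8: ref 5 -> HIT, frames=[5,3] (faults so far: 6)
  step 9: ref 3 -> HIT, frames=[5,3] (faults so far: 6)
  step 10: ref 2 -> FAULT, evict 5, frames=[2,3] (faults so far: 7)
  LRU total faults: 7
--- Optimal ---
  step 0: ref 4 -> FAULT, frames=[4,-] (faults so far: 1)
  step 1: ref 4 -> HIT, frames=[4,-] (faults so far: 1)
  step 2: ref 3 -> FAULT, frames=[4,3] (faults so far: 2)
  step 3: ref 1 -> FAULT, evict 3, frames=[4,1] (faults so far: 3)
  step 4: ref 1 -> HIT, frames=[4,1] (faults so far: 3)
  step 5: ref 4 -> HIT, frames=[4,1] (faults so far: 3)
  step 6: ref 5 -> FAULT, evict 1, frames=[4,5] (faults so far: 4)
  step 7: ref 3 -> FAULT, evict 4, frames=[3,5] (faults so far: 5)
  step 8: ref 5 -> HIT, frames=[3,5] (faults so far: 5)
  step 9: ref 3 -> HIT, frames=[3,5] (faults so far: 5)
  step 10: ref 2 -> FAULT, evict 3, frames=[2,5] (faults so far: 6)
  Optimal total faults: 6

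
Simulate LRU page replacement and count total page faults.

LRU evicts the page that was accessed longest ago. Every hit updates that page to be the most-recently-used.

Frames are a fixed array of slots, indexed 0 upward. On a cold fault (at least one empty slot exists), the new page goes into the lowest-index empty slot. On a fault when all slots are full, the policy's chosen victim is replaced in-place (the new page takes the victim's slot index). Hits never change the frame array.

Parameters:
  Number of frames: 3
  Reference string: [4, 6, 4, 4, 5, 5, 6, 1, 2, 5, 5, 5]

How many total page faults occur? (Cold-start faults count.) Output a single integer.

Step 0: ref 4 → FAULT, frames=[4,-,-]
Step 1: ref 6 → FAULT, frames=[4,6,-]
Step 2: ref 4 → HIT, frames=[4,6,-]
Step 3: ref 4 → HIT, frames=[4,6,-]
Step 4: ref 5 → FAULT, frames=[4,6,5]
Step 5: ref 5 → HIT, frames=[4,6,5]
Step 6: ref 6 → HIT, frames=[4,6,5]
Step 7: ref 1 → FAULT (evict 4), frames=[1,6,5]
Step 8: ref 2 → FAULT (evict 5), frames=[1,6,2]
Step 9: ref 5 → FAULT (evict 6), frames=[1,5,2]
Step 10: ref 5 → HIT, frames=[1,5,2]
Step 11: ref 5 → HIT, frames=[1,5,2]
Total faults: 6

Answer: 6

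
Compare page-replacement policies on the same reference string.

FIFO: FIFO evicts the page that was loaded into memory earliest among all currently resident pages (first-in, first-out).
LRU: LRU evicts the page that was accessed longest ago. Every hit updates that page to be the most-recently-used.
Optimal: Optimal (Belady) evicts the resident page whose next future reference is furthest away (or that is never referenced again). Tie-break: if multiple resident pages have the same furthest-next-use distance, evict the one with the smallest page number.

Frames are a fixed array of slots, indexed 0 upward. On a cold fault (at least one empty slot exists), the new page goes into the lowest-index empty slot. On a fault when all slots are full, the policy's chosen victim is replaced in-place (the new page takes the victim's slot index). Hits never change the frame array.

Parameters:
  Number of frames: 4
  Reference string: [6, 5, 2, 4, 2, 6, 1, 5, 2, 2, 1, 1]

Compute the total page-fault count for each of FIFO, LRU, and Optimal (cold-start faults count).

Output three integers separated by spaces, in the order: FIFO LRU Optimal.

--- FIFO ---
  step 0: ref 6 -> FAULT, frames=[6,-,-,-] (faults so far: 1)
  step 1: ref 5 -> FAULT, frames=[6,5,-,-] (faults so far: 2)
  step 2: ref 2 -> FAULT, frames=[6,5,2,-] (faults so far: 3)
  step 3: ref 4 -> FAULT, frames=[6,5,2,4] (faults so far: 4)
  step 4: ref 2 -> HIT, frames=[6,5,2,4] (faults so far: 4)
  step 5: ref 6 -> HIT, frames=[6,5,2,4] (faults so far: 4)
  step 6: ref 1 -> FAULT, evict 6, frames=[1,5,2,4] (faults so far: 5)
  step 7: ref 5 -> HIT, frames=[1,5,2,4] (faults so far: 5)
  step 8: ref 2 -> HIT, frames=[1,5,2,4] (faults so far: 5)
  step 9: ref 2 -> HIT, frames=[1,5,2,4] (faults so far: 5)
  step 10: ref 1 -> HIT, frames=[1,5,2,4] (faults so far: 5)
  step 11: ref 1 -> HIT, frames=[1,5,2,4] (faults so far: 5)
  FIFO total faults: 5
--- LRU ---
  step 0: ref 6 -> FAULT, frames=[6,-,-,-] (faults so far: 1)
  step 1: ref 5 -> FAULT, frames=[6,5,-,-] (faults so far: 2)
  step 2: ref 2 -> FAULT, frames=[6,5,2,-] (faults so far: 3)
  step 3: ref 4 -> FAULT, frames=[6,5,2,4] (faults so far: 4)
  step 4: ref 2 -> HIT, frames=[6,5,2,4] (faults so far: 4)
  step 5: ref 6 -> HIT, frames=[6,5,2,4] (faults so far: 4)
  step 6: ref 1 -> FAULT, evict 5, frames=[6,1,2,4] (faults so far: 5)
  step 7: ref 5 -> FAULT, evict 4, frames=[6,1,2,5] (faults so far: 6)
  step 8: ref 2 -> HIT, frames=[6,1,2,5] (faults so far: 6)
  step 9: ref 2 -> HIT, frames=[6,1,2,5] (faults so far: 6)
  step 10: ref 1 -> HIT, frames=[6,1,2,5] (faults so far: 6)
  step 11: ref 1 -> HIT, frames=[6,1,2,5] (faults so far: 6)
  LRU total faults: 6
--- Optimal ---
  step 0: ref 6 -> FAULT, frames=[6,-,-,-] (faults so far: 1)
  step 1: ref 5 -> FAULT, frames=[6,5,-,-] (faults so far: 2)
  step 2: ref 2 -> FAULT, frames=[6,5,2,-] (faults so far: 3)
  step 3: ref 4 -> FAULT, frames=[6,5,2,4] (faults so far: 4)
  step 4: ref 2 -> HIT, frames=[6,5,2,4] (faults so far: 4)
  step 5: ref 6 -> HIT, frames=[6,5,2,4] (faults so far: 4)
  step 6: ref 1 -> FAULT, evict 4, frames=[6,5,2,1] (faults so far: 5)
  step 7: ref 5 -> HIT, frames=[6,5,2,1] (faults so far: 5)
  step 8: ref 2 -> HIT, frames=[6,5,2,1] (faults so far: 5)
  step 9: ref 2 -> HIT, frames=[6,5,2,1] (faults so far: 5)
  step 10: ref 1 -> HIT, frames=[6,5,2,1] (faults so far: 5)
  step 11: ref 1 -> HIT, frames=[6,5,2,1] (faults so far: 5)
  Optimal total faults: 5

Answer: 5 6 5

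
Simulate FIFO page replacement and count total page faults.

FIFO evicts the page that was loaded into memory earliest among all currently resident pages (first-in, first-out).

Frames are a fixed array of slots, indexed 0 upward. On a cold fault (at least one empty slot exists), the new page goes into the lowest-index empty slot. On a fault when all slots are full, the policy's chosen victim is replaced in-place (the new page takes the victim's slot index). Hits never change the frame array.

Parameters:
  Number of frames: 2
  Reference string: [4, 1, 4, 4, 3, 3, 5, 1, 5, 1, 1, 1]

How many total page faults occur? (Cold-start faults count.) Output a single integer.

Answer: 5

Derivation:
Step 0: ref 4 → FAULT, frames=[4,-]
Step 1: ref 1 → FAULT, frames=[4,1]
Step 2: ref 4 → HIT, frames=[4,1]
Step 3: ref 4 → HIT, frames=[4,1]
Step 4: ref 3 → FAULT (evict 4), frames=[3,1]
Step 5: ref 3 → HIT, frames=[3,1]
Step 6: ref 5 → FAULT (evict 1), frames=[3,5]
Step 7: ref 1 → FAULT (evict 3), frames=[1,5]
Step 8: ref 5 → HIT, frames=[1,5]
Step 9: ref 1 → HIT, frames=[1,5]
Step 10: ref 1 → HIT, frames=[1,5]
Step 11: ref 1 → HIT, frames=[1,5]
Total faults: 5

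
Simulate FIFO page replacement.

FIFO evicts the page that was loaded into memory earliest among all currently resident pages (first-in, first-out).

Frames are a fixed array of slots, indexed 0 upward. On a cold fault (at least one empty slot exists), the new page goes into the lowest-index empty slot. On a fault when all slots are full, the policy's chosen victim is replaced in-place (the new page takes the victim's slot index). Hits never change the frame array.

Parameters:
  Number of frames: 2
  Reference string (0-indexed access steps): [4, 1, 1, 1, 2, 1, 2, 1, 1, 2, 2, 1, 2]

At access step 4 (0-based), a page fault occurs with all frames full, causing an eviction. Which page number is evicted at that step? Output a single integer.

Step 0: ref 4 -> FAULT, frames=[4,-]
Step 1: ref 1 -> FAULT, frames=[4,1]
Step 2: ref 1 -> HIT, frames=[4,1]
Step 3: ref 1 -> HIT, frames=[4,1]
Step 4: ref 2 -> FAULT, evict 4, frames=[2,1]
At step 4: evicted page 4

Answer: 4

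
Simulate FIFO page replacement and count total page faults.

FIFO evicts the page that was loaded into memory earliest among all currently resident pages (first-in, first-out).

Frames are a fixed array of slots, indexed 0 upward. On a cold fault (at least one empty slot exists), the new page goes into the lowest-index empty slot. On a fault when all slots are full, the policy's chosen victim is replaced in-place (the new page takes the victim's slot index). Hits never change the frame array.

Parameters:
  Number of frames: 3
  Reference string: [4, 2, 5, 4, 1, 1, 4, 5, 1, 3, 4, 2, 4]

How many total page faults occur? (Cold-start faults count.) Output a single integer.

Step 0: ref 4 → FAULT, frames=[4,-,-]
Step 1: ref 2 → FAULT, frames=[4,2,-]
Step 2: ref 5 → FAULT, frames=[4,2,5]
Step 3: ref 4 → HIT, frames=[4,2,5]
Step 4: ref 1 → FAULT (evict 4), frames=[1,2,5]
Step 5: ref 1 → HIT, frames=[1,2,5]
Step 6: ref 4 → FAULT (evict 2), frames=[1,4,5]
Step 7: ref 5 → HIT, frames=[1,4,5]
Step 8: ref 1 → HIT, frames=[1,4,5]
Step 9: ref 3 → FAULT (evict 5), frames=[1,4,3]
Step 10: ref 4 → HIT, frames=[1,4,3]
Step 11: ref 2 → FAULT (evict 1), frames=[2,4,3]
Step 12: ref 4 → HIT, frames=[2,4,3]
Total faults: 7

Answer: 7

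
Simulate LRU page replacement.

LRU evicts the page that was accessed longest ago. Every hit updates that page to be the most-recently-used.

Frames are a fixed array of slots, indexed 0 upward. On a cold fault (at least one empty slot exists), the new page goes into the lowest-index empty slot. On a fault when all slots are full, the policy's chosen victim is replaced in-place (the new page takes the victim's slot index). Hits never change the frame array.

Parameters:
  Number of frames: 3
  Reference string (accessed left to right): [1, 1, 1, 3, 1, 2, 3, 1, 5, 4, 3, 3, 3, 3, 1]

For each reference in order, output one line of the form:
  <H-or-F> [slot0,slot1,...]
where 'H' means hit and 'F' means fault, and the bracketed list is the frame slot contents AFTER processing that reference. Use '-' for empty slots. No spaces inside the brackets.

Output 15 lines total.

F [1,-,-]
H [1,-,-]
H [1,-,-]
F [1,3,-]
H [1,3,-]
F [1,3,2]
H [1,3,2]
H [1,3,2]
F [1,3,5]
F [1,4,5]
F [3,4,5]
H [3,4,5]
H [3,4,5]
H [3,4,5]
F [3,4,1]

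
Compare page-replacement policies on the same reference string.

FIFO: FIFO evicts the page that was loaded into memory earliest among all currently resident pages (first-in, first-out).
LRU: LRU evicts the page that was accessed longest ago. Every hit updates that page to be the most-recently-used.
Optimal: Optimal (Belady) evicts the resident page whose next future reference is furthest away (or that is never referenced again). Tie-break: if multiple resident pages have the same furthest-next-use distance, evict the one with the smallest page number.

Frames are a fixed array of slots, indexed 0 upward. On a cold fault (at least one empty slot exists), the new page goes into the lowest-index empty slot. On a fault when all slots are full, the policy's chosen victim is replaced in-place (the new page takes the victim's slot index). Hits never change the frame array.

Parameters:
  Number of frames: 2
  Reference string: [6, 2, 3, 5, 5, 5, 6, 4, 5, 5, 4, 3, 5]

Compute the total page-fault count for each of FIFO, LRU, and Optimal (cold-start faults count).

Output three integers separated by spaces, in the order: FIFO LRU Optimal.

Answer: 8 9 6

Derivation:
--- FIFO ---
  step 0: ref 6 -> FAULT, frames=[6,-] (faults so far: 1)
  step 1: ref 2 -> FAULT, frames=[6,2] (faults so far: 2)
  step 2: ref 3 -> FAULT, evict 6, frames=[3,2] (faults so far: 3)
  step 3: ref 5 -> FAULT, evict 2, frames=[3,5] (faults so far: 4)
  step 4: ref 5 -> HIT, frames=[3,5] (faults so far: 4)
  step 5: ref 5 -> HIT, frames=[3,5] (faults so far: 4)
  step 6: ref 6 -> FAULT, evict 3, frames=[6,5] (faults so far: 5)
  step 7: ref 4 -> FAULT, evict 5, frames=[6,4] (faults so far: 6)
  step 8: ref 5 -> FAULT, evict 6, frames=[5,4] (faults so far: 7)
  step 9: ref 5 -> HIT, frames=[5,4] (faults so far: 7)
  step 10: ref 4 -> HIT, frames=[5,4] (faults so far: 7)
  step 11: ref 3 -> FAULT, evict 4, frames=[5,3] (faults so far: 8)
  step 12: ref 5 -> HIT, frames=[5,3] (faults so far: 8)
  FIFO total faults: 8
--- LRU ---
  step 0: ref 6 -> FAULT, frames=[6,-] (faults so far: 1)
  step 1: ref 2 -> FAULT, frames=[6,2] (faults so far: 2)
  step 2: ref 3 -> FAULT, evict 6, frames=[3,2] (faults so far: 3)
  step 3: ref 5 -> FAULT, evict 2, frames=[3,5] (faults so far: 4)
  step 4: ref 5 -> HIT, frames=[3,5] (faults so far: 4)
  step 5: ref 5 -> HIT, frames=[3,5] (faults so far: 4)
  step 6: ref 6 -> FAULT, evict 3, frames=[6,5] (faults so far: 5)
  step 7: ref 4 -> FAULT, evict 5, frames=[6,4] (faults so far: 6)
  step 8: ref 5 -> FAULT, evict 6, frames=[5,4] (faults so far: 7)
  step 9: ref 5 -> HIT, frames=[5,4] (faults so far: 7)
  step 10: ref 4 -> HIT, frames=[5,4] (faults so far: 7)
  step 11: ref 3 -> FAULT, evict 5, frames=[3,4] (faults so far: 8)
  step 12: ref 5 -> FAULT, evict 4, frames=[3,5] (faults so far: 9)
  LRU total faults: 9
--- Optimal ---
  step 0: ref 6 -> FAULT, frames=[6,-] (faults so far: 1)
  step 1: ref 2 -> FAULT, frames=[6,2] (faults so far: 2)
  step 2: ref 3 -> FAULT, evict 2, frames=[6,3] (faults so far: 3)
  step 3: ref 5 -> FAULT, evict 3, frames=[6,5] (faults so far: 4)
  step 4: ref 5 -> HIT, frames=[6,5] (faults so far: 4)
  step 5: ref 5 -> HIT, frames=[6,5] (faults so far: 4)
  step 6: ref 6 -> HIT, frames=[6,5] (faults so far: 4)
  step 7: ref 4 -> FAULT, evict 6, frames=[4,5] (faults so far: 5)
  step 8: ref 5 -> HIT, frames=[4,5] (faults so far: 5)
  step 9: ref 5 -> HIT, frames=[4,5] (faults so far: 5)
  step 10: ref 4 -> HIT, frames=[4,5] (faults so far: 5)
  step 11: ref 3 -> FAULT, evict 4, frames=[3,5] (faults so far: 6)
  step 12: ref 5 -> HIT, frames=[3,5] (faults so far: 6)
  Optimal total faults: 6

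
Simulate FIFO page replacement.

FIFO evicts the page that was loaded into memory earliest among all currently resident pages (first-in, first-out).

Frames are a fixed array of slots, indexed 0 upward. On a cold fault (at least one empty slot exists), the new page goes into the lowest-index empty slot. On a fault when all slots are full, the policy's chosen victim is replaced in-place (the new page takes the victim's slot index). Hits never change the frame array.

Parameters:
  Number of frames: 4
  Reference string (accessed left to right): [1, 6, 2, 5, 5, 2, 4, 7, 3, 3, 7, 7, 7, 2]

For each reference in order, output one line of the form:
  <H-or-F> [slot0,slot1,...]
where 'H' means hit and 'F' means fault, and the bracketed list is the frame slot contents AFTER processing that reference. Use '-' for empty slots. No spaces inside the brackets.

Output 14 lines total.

F [1,-,-,-]
F [1,6,-,-]
F [1,6,2,-]
F [1,6,2,5]
H [1,6,2,5]
H [1,6,2,5]
F [4,6,2,5]
F [4,7,2,5]
F [4,7,3,5]
H [4,7,3,5]
H [4,7,3,5]
H [4,7,3,5]
H [4,7,3,5]
F [4,7,3,2]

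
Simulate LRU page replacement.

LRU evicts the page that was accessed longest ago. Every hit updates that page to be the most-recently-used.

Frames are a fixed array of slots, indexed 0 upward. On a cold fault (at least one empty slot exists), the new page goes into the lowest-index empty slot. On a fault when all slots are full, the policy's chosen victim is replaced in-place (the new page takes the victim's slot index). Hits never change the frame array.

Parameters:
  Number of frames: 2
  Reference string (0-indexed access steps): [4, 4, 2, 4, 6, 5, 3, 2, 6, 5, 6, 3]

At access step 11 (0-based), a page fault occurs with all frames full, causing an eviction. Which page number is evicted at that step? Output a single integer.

Step 0: ref 4 -> FAULT, frames=[4,-]
Step 1: ref 4 -> HIT, frames=[4,-]
Step 2: ref 2 -> FAULT, frames=[4,2]
Step 3: ref 4 -> HIT, frames=[4,2]
Step 4: ref 6 -> FAULT, evict 2, frames=[4,6]
Step 5: ref 5 -> FAULT, evict 4, frames=[5,6]
Step 6: ref 3 -> FAULT, evict 6, frames=[5,3]
Step 7: ref 2 -> FAULT, evict 5, frames=[2,3]
Step 8: ref 6 -> FAULT, evict 3, frames=[2,6]
Step 9: ref 5 -> FAULT, evict 2, frames=[5,6]
Step 10: ref 6 -> HIT, frames=[5,6]
Step 11: ref 3 -> FAULT, evict 5, frames=[3,6]
At step 11: evicted page 5

Answer: 5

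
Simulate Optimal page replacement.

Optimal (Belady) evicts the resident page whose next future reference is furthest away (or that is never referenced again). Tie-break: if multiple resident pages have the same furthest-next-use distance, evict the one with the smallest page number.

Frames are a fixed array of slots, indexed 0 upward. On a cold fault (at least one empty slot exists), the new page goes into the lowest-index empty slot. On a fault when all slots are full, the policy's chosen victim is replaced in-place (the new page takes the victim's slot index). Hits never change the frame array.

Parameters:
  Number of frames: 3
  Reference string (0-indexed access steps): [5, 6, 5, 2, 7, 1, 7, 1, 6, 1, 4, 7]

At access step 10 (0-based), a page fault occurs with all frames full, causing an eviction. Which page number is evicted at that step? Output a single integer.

Answer: 1

Derivation:
Step 0: ref 5 -> FAULT, frames=[5,-,-]
Step 1: ref 6 -> FAULT, frames=[5,6,-]
Step 2: ref 5 -> HIT, frames=[5,6,-]
Step 3: ref 2 -> FAULT, frames=[5,6,2]
Step 4: ref 7 -> FAULT, evict 2, frames=[5,6,7]
Step 5: ref 1 -> FAULT, evict 5, frames=[1,6,7]
Step 6: ref 7 -> HIT, frames=[1,6,7]
Step 7: ref 1 -> HIT, frames=[1,6,7]
Step 8: ref 6 -> HIT, frames=[1,6,7]
Step 9: ref 1 -> HIT, frames=[1,6,7]
Step 10: ref 4 -> FAULT, evict 1, frames=[4,6,7]
At step 10: evicted page 1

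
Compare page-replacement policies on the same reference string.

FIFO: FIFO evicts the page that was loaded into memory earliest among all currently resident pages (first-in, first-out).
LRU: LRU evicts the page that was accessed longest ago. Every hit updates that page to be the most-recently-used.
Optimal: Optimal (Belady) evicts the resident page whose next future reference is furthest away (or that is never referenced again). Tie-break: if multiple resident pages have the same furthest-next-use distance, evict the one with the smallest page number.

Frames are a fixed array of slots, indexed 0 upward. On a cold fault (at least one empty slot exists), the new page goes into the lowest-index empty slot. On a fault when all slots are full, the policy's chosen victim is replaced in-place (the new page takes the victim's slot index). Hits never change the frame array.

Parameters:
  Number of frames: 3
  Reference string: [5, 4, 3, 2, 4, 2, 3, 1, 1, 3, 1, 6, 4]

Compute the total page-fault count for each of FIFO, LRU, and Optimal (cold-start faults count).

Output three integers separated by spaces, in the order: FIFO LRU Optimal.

--- FIFO ---
  step 0: ref 5 -> FAULT, frames=[5,-,-] (faults so far: 1)
  step 1: ref 4 -> FAULT, frames=[5,4,-] (faults so far: 2)
  step 2: ref 3 -> FAULT, frames=[5,4,3] (faults so far: 3)
  step 3: ref 2 -> FAULT, evict 5, frames=[2,4,3] (faults so far: 4)
  step 4: ref 4 -> HIT, frames=[2,4,3] (faults so far: 4)
  step 5: ref 2 -> HIT, frames=[2,4,3] (faults so far: 4)
  step 6: ref 3 -> HIT, frames=[2,4,3] (faults so far: 4)
  step 7: ref 1 -> FAULT, evict 4, frames=[2,1,3] (faults so far: 5)
  step 8: ref 1 -> HIT, frames=[2,1,3] (faults so far: 5)
  step 9: ref 3 -> HIT, frames=[2,1,3] (faults so far: 5)
  step 10: ref 1 -> HIT, frames=[2,1,3] (faults so far: 5)
  step 11: ref 6 -> FAULT, evict 3, frames=[2,1,6] (faults so far: 6)
  step 12: ref 4 -> FAULT, evict 2, frames=[4,1,6] (faults so far: 7)
  FIFO total faults: 7
--- LRU ---
  step 0: ref 5 -> FAULT, frames=[5,-,-] (faults so far: 1)
  step 1: ref 4 -> FAULT, frames=[5,4,-] (faults so far: 2)
  step 2: ref 3 -> FAULT, frames=[5,4,3] (faults so far: 3)
  step 3: ref 2 -> FAULT, evict 5, frames=[2,4,3] (faults so far: 4)
  step 4: ref 4 -> HIT, frames=[2,4,3] (faults so far: 4)
  step 5: ref 2 -> HIT, frames=[2,4,3] (faults so far: 4)
  step 6: ref 3 -> HIT, frames=[2,4,3] (faults so far: 4)
  step 7: ref 1 -> FAULT, evict 4, frames=[2,1,3] (faults so far: 5)
  step 8: ref 1 -> HIT, frames=[2,1,3] (faults so far: 5)
  step 9: ref 3 -> HIT, frames=[2,1,3] (faults so far: 5)
  step 10: ref 1 -> HIT, frames=[2,1,3] (faults so far: 5)
  step 11: ref 6 -> FAULT, evict 2, frames=[6,1,3] (faults so far: 6)
  step 12: ref 4 -> FAULT, evict 3, frames=[6,1,4] (faults so far: 7)
  LRU total faults: 7
--- Optimal ---
  step 0: ref 5 -> FAULT, frames=[5,-,-] (faults so far: 1)
  step 1: ref 4 -> FAULT, frames=[5,4,-] (faults so far: 2)
  step 2: ref 3 -> FAULT, frames=[5,4,3] (faults so far: 3)
  step 3: ref 2 -> FAULT, evict 5, frames=[2,4,3] (faults so far: 4)
  step 4: ref 4 -> HIT, frames=[2,4,3] (faults so far: 4)
  step 5: ref 2 -> HIT, frames=[2,4,3] (faults so far: 4)
  step 6: ref 3 -> HIT, frames=[2,4,3] (faults so far: 4)
  step 7: ref 1 -> FAULT, evict 2, frames=[1,4,3] (faults so far: 5)
  step 8: ref 1 -> HIT, frames=[1,4,3] (faults so far: 5)
  step 9: ref 3 -> HIT, frames=[1,4,3] (faults so far: 5)
  step 10: ref 1 -> HIT, frames=[1,4,3] (faults so far: 5)
  step 11: ref 6 -> FAULT, evict 1, frames=[6,4,3] (faults so far: 6)
  step 12: ref 4 -> HIT, frames=[6,4,3] (faults so far: 6)
  Optimal total faults: 6

Answer: 7 7 6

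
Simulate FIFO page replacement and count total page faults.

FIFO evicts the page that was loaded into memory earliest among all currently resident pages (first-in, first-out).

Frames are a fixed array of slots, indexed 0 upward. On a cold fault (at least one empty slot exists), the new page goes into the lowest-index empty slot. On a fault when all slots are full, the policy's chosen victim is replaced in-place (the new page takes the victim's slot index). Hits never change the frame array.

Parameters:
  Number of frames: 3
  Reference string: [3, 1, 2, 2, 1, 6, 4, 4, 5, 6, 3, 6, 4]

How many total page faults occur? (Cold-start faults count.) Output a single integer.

Step 0: ref 3 → FAULT, frames=[3,-,-]
Step 1: ref 1 → FAULT, frames=[3,1,-]
Step 2: ref 2 → FAULT, frames=[3,1,2]
Step 3: ref 2 → HIT, frames=[3,1,2]
Step 4: ref 1 → HIT, frames=[3,1,2]
Step 5: ref 6 → FAULT (evict 3), frames=[6,1,2]
Step 6: ref 4 → FAULT (evict 1), frames=[6,4,2]
Step 7: ref 4 → HIT, frames=[6,4,2]
Step 8: ref 5 → FAULT (evict 2), frames=[6,4,5]
Step 9: ref 6 → HIT, frames=[6,4,5]
Step 10: ref 3 → FAULT (evict 6), frames=[3,4,5]
Step 11: ref 6 → FAULT (evict 4), frames=[3,6,5]
Step 12: ref 4 → FAULT (evict 5), frames=[3,6,4]
Total faults: 9

Answer: 9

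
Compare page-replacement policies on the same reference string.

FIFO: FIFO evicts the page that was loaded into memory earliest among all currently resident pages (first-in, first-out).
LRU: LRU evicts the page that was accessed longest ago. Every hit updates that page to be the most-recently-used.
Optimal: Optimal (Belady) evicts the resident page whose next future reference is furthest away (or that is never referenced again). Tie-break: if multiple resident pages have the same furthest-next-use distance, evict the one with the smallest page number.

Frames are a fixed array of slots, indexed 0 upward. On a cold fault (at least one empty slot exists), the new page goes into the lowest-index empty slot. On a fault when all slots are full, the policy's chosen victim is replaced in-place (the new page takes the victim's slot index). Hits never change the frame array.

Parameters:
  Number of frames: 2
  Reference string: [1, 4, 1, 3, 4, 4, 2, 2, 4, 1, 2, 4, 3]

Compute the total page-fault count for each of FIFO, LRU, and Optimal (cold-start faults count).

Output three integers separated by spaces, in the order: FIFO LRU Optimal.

--- FIFO ---
  step 0: ref 1 -> FAULT, frames=[1,-] (faults so far: 1)
  step 1: ref 4 -> FAULT, frames=[1,4] (faults so far: 2)
  step 2: ref 1 -> HIT, frames=[1,4] (faults so far: 2)
  step 3: ref 3 -> FAULT, evict 1, frames=[3,4] (faults so far: 3)
  step 4: ref 4 -> HIT, frames=[3,4] (faults so far: 3)
  step 5: ref 4 -> HIT, frames=[3,4] (faults so far: 3)
  step 6: ref 2 -> FAULT, evict 4, frames=[3,2] (faults so far: 4)
  step 7: ref 2 -> HIT, frames=[3,2] (faults so far: 4)
  step 8: ref 4 -> FAULT, evict 3, frames=[4,2] (faults so far: 5)
  step 9: ref 1 -> FAULT, evict 2, frames=[4,1] (faults so far: 6)
  step 10: ref 2 -> FAULT, evict 4, frames=[2,1] (faults so far: 7)
  step 11: ref 4 -> FAULT, evict 1, frames=[2,4] (faults so far: 8)
  step 12: ref 3 -> FAULT, evict 2, frames=[3,4] (faults so far: 9)
  FIFO total faults: 9
--- LRU ---
  step 0: ref 1 -> FAULT, frames=[1,-] (faults so far: 1)
  step 1: ref 4 -> FAULT, frames=[1,4] (faults so far: 2)
  step 2: ref 1 -> HIT, frames=[1,4] (faults so far: 2)
  step 3: ref 3 -> FAULT, evict 4, frames=[1,3] (faults so far: 3)
  step 4: ref 4 -> FAULT, evict 1, frames=[4,3] (faults so far: 4)
  step 5: ref 4 -> HIT, frames=[4,3] (faults so far: 4)
  step 6: ref 2 -> FAULT, evict 3, frames=[4,2] (faults so far: 5)
  step 7: ref 2 -> HIT, frames=[4,2] (faults so far: 5)
  step 8: ref 4 -> HIT, frames=[4,2] (faults so far: 5)
  step 9: ref 1 -> FAULT, evict 2, frames=[4,1] (faults so far: 6)
  step 10: ref 2 -> FAULT, evict 4, frames=[2,1] (faults so far: 7)
  step 11: ref 4 -> FAULT, evict 1, frames=[2,4] (faults so far: 8)
  step 12: ref 3 -> FAULT, evict 2, frames=[3,4] (faults so far: 9)
  LRU total faults: 9
--- Optimal ---
  step 0: ref 1 -> FAULT, frames=[1,-] (faults so far: 1)
  step 1: ref 4 -> FAULT, frames=[1,4] (faults so far: 2)
  step 2: ref 1 -> HIT, frames=[1,4] (faults so far: 2)
  step 3: ref 3 -> FAULT, evict 1, frames=[3,4] (faults so far: 3)
  step 4: ref 4 -> HIT, frames=[3,4] (faults so far: 3)
  step 5: ref 4 -> HIT, frames=[3,4] (faults so far: 3)
  step 6: ref 2 -> FAULT, evict 3, frames=[2,4] (faults so far: 4)
  step 7: ref 2 -> HIT, frames=[2,4] (faults so far: 4)
  step 8: ref 4 -> HIT, frames=[2,4] (faults so far: 4)
  step 9: ref 1 -> FAULT, evict 4, frames=[2,1] (faults so far: 5)
  step 10: ref 2 -> HIT, frames=[2,1] (faults so far: 5)
  step 11: ref 4 -> FAULT, evict 1, frames=[2,4] (faults so far: 6)
  step 12: ref 3 -> FAULT, evict 2, frames=[3,4] (faults so far: 7)
  Optimal total faults: 7

Answer: 9 9 7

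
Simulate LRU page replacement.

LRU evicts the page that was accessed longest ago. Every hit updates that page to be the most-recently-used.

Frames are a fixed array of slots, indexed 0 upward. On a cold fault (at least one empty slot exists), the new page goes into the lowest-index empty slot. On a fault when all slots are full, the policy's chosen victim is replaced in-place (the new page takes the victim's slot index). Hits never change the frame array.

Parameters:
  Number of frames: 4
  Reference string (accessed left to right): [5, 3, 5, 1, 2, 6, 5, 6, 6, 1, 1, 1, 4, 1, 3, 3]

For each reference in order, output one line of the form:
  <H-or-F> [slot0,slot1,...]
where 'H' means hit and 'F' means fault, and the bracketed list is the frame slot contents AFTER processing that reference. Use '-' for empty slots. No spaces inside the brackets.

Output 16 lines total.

F [5,-,-,-]
F [5,3,-,-]
H [5,3,-,-]
F [5,3,1,-]
F [5,3,1,2]
F [5,6,1,2]
H [5,6,1,2]
H [5,6,1,2]
H [5,6,1,2]
H [5,6,1,2]
H [5,6,1,2]
H [5,6,1,2]
F [5,6,1,4]
H [5,6,1,4]
F [3,6,1,4]
H [3,6,1,4]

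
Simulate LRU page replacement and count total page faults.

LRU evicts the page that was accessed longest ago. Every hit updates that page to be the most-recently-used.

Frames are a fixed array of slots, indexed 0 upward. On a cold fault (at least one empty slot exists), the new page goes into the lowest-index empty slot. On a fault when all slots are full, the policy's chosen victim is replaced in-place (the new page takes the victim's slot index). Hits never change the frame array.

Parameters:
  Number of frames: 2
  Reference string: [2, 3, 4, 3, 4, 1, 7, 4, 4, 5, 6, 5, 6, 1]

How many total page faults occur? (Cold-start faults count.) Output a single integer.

Step 0: ref 2 → FAULT, frames=[2,-]
Step 1: ref 3 → FAULT, frames=[2,3]
Step 2: ref 4 → FAULT (evict 2), frames=[4,3]
Step 3: ref 3 → HIT, frames=[4,3]
Step 4: ref 4 → HIT, frames=[4,3]
Step 5: ref 1 → FAULT (evict 3), frames=[4,1]
Step 6: ref 7 → FAULT (evict 4), frames=[7,1]
Step 7: ref 4 → FAULT (evict 1), frames=[7,4]
Step 8: ref 4 → HIT, frames=[7,4]
Step 9: ref 5 → FAULT (evict 7), frames=[5,4]
Step 10: ref 6 → FAULT (evict 4), frames=[5,6]
Step 11: ref 5 → HIT, frames=[5,6]
Step 12: ref 6 → HIT, frames=[5,6]
Step 13: ref 1 → FAULT (evict 5), frames=[1,6]
Total faults: 9

Answer: 9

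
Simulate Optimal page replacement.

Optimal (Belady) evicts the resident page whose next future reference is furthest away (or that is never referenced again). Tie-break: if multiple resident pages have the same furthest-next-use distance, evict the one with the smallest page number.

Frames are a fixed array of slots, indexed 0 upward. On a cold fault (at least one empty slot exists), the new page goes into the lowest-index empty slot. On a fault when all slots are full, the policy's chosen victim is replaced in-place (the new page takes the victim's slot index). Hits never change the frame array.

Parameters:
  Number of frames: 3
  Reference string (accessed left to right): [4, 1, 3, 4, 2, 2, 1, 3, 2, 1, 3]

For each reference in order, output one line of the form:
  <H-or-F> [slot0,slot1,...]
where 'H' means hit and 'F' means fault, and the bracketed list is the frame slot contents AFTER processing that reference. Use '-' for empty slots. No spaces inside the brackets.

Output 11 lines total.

F [4,-,-]
F [4,1,-]
F [4,1,3]
H [4,1,3]
F [2,1,3]
H [2,1,3]
H [2,1,3]
H [2,1,3]
H [2,1,3]
H [2,1,3]
H [2,1,3]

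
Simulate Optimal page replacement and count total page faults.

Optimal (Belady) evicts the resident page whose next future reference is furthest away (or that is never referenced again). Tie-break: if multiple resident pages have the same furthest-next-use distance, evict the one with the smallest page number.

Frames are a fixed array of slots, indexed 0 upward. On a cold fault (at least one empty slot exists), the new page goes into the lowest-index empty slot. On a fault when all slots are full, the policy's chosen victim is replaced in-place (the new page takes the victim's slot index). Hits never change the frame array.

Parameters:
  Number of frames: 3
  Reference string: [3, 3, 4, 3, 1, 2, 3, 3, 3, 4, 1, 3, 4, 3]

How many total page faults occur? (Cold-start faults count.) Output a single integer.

Answer: 5

Derivation:
Step 0: ref 3 → FAULT, frames=[3,-,-]
Step 1: ref 3 → HIT, frames=[3,-,-]
Step 2: ref 4 → FAULT, frames=[3,4,-]
Step 3: ref 3 → HIT, frames=[3,4,-]
Step 4: ref 1 → FAULT, frames=[3,4,1]
Step 5: ref 2 → FAULT (evict 1), frames=[3,4,2]
Step 6: ref 3 → HIT, frames=[3,4,2]
Step 7: ref 3 → HIT, frames=[3,4,2]
Step 8: ref 3 → HIT, frames=[3,4,2]
Step 9: ref 4 → HIT, frames=[3,4,2]
Step 10: ref 1 → FAULT (evict 2), frames=[3,4,1]
Step 11: ref 3 → HIT, frames=[3,4,1]
Step 12: ref 4 → HIT, frames=[3,4,1]
Step 13: ref 3 → HIT, frames=[3,4,1]
Total faults: 5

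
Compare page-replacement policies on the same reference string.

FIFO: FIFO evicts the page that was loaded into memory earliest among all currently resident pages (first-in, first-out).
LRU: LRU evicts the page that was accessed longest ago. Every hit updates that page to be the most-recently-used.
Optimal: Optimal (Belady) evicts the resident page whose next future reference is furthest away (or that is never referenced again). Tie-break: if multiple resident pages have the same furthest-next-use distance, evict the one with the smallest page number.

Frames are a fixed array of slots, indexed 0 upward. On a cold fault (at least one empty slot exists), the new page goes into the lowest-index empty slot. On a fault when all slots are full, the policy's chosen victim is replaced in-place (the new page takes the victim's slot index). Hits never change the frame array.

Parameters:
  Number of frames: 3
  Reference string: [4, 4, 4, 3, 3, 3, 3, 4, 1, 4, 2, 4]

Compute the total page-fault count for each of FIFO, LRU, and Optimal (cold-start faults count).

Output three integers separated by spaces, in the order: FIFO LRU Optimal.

--- FIFO ---
  step 0: ref 4 -> FAULT, frames=[4,-,-] (faults so far: 1)
  step 1: ref 4 -> HIT, frames=[4,-,-] (faults so far: 1)
  step 2: ref 4 -> HIT, frames=[4,-,-] (faults so far: 1)
  step 3: ref 3 -> FAULT, frames=[4,3,-] (faults so far: 2)
  step 4: ref 3 -> HIT, frames=[4,3,-] (faults so far: 2)
  step 5: ref 3 -> HIT, frames=[4,3,-] (faults so far: 2)
  step 6: ref 3 -> HIT, frames=[4,3,-] (faults so far: 2)
  step 7: ref 4 -> HIT, frames=[4,3,-] (faults so far: 2)
  step 8: ref 1 -> FAULT, frames=[4,3,1] (faults so far: 3)
  step 9: ref 4 -> HIT, frames=[4,3,1] (faults so far: 3)
  step 10: ref 2 -> FAULT, evict 4, frames=[2,3,1] (faults so far: 4)
  step 11: ref 4 -> FAULT, evict 3, frames=[2,4,1] (faults so far: 5)
  FIFO total faults: 5
--- LRU ---
  step 0: ref 4 -> FAULT, frames=[4,-,-] (faults so far: 1)
  step 1: ref 4 -> HIT, frames=[4,-,-] (faults so far: 1)
  step 2: ref 4 -> HIT, frames=[4,-,-] (faults so far: 1)
  step 3: ref 3 -> FAULT, frames=[4,3,-] (faults so far: 2)
  step 4: ref 3 -> HIT, frames=[4,3,-] (faults so far: 2)
  step 5: ref 3 -> HIT, frames=[4,3,-] (faults so far: 2)
  step 6: ref 3 -> HIT, frames=[4,3,-] (faults so far: 2)
  step 7: ref 4 -> HIT, frames=[4,3,-] (faults so far: 2)
  step 8: ref 1 -> FAULT, frames=[4,3,1] (faults so far: 3)
  step 9: ref 4 -> HIT, frames=[4,3,1] (faults so far: 3)
  step 10: ref 2 -> FAULT, evict 3, frames=[4,2,1] (faults so far: 4)
  step 11: ref 4 -> HIT, frames=[4,2,1] (faults so far: 4)
  LRU total faults: 4
--- Optimal ---
  step 0: ref 4 -> FAULT, frames=[4,-,-] (faults so far: 1)
  step 1: ref 4 -> HIT, frames=[4,-,-] (faults so far: 1)
  step 2: ref 4 -> HIT, frames=[4,-,-] (faults so far: 1)
  step 3: ref 3 -> FAULT, frames=[4,3,-] (faults so far: 2)
  step 4: ref 3 -> HIT, frames=[4,3,-] (faults so far: 2)
  step 5: ref 3 -> HIT, frames=[4,3,-] (faults so far: 2)
  step 6: ref 3 -> HIT, frames=[4,3,-] (faults so far: 2)
  step 7: ref 4 -> HIT, frames=[4,3,-] (faults so far: 2)
  step 8: ref 1 -> FAULT, frames=[4,3,1] (faults so far: 3)
  step 9: ref 4 -> HIT, frames=[4,3,1] (faults so far: 3)
  step 10: ref 2 -> FAULT, evict 1, frames=[4,3,2] (faults so far: 4)
  step 11: ref 4 -> HIT, frames=[4,3,2] (faults so far: 4)
  Optimal total faults: 4

Answer: 5 4 4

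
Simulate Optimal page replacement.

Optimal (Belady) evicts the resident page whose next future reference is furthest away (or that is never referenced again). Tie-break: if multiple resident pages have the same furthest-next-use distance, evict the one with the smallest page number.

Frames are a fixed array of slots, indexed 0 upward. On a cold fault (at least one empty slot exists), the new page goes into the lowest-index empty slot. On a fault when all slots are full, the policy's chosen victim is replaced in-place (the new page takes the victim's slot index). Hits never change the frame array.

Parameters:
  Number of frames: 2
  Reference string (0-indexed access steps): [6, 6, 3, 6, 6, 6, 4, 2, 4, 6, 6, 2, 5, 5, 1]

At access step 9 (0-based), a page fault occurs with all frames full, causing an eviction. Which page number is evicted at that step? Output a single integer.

Answer: 4

Derivation:
Step 0: ref 6 -> FAULT, frames=[6,-]
Step 1: ref 6 -> HIT, frames=[6,-]
Step 2: ref 3 -> FAULT, frames=[6,3]
Step 3: ref 6 -> HIT, frames=[6,3]
Step 4: ref 6 -> HIT, frames=[6,3]
Step 5: ref 6 -> HIT, frames=[6,3]
Step 6: ref 4 -> FAULT, evict 3, frames=[6,4]
Step 7: ref 2 -> FAULT, evict 6, frames=[2,4]
Step 8: ref 4 -> HIT, frames=[2,4]
Step 9: ref 6 -> FAULT, evict 4, frames=[2,6]
At step 9: evicted page 4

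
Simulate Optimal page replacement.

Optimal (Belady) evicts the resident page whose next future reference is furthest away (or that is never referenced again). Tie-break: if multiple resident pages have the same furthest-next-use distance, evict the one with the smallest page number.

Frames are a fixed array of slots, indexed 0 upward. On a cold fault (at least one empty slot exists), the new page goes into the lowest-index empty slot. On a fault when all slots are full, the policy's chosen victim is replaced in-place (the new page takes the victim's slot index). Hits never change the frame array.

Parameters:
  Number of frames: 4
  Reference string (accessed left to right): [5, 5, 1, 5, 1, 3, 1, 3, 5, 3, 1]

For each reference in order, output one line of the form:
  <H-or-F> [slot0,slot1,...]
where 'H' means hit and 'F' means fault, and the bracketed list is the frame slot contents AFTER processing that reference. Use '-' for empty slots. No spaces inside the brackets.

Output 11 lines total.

F [5,-,-,-]
H [5,-,-,-]
F [5,1,-,-]
H [5,1,-,-]
H [5,1,-,-]
F [5,1,3,-]
H [5,1,3,-]
H [5,1,3,-]
H [5,1,3,-]
H [5,1,3,-]
H [5,1,3,-]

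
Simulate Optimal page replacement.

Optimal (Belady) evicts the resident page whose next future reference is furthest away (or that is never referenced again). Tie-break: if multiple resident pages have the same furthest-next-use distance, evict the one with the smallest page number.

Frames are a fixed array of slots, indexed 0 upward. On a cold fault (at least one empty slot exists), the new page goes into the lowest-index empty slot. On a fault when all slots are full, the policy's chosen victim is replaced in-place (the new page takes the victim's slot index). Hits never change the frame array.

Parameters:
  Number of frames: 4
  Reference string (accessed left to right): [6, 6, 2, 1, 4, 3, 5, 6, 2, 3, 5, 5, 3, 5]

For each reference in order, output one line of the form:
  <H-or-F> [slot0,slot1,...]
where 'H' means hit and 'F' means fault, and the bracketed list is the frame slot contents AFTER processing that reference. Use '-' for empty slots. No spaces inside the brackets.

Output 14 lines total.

F [6,-,-,-]
H [6,-,-,-]
F [6,2,-,-]
F [6,2,1,-]
F [6,2,1,4]
F [6,2,3,4]
F [6,2,3,5]
H [6,2,3,5]
H [6,2,3,5]
H [6,2,3,5]
H [6,2,3,5]
H [6,2,3,5]
H [6,2,3,5]
H [6,2,3,5]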